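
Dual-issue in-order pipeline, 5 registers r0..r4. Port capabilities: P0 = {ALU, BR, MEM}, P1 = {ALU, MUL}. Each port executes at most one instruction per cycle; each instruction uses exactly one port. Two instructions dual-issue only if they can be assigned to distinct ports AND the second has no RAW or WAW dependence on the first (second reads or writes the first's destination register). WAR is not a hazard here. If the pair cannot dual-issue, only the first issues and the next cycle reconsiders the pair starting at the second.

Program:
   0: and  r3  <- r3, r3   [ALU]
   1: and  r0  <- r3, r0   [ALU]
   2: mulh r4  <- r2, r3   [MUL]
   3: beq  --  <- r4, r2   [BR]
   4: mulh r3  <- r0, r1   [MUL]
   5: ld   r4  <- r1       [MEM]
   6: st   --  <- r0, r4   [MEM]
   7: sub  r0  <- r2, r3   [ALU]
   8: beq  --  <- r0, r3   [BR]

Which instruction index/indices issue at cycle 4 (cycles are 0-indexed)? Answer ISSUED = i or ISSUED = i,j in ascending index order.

[0] i0  and  -- RAW r3
[1] i1/i2  and/mulh  -- pair
[2] i3/i4  beq/mulh  -- pair
[3] i5  ld  -- no-port MEM/MEM
[4] i6/i7  st/sub  -- pair
[5] i8  beq  -- tail

ISSUED = 6,7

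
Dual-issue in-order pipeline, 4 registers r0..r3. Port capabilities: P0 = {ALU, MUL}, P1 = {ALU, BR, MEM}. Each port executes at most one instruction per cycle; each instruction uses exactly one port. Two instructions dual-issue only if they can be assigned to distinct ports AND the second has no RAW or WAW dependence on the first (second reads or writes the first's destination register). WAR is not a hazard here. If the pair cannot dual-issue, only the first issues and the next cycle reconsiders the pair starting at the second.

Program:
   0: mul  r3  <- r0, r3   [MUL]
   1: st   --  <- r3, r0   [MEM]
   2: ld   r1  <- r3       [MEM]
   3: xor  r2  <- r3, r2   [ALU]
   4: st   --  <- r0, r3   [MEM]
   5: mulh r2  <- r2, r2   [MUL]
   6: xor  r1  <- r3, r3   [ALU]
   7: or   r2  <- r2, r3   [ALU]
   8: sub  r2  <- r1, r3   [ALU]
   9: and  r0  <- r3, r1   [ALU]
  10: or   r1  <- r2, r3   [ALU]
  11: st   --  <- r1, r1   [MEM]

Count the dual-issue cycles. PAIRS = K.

t=0 i0:mul ; RAW r3
t=1 i1:st ; no-port MEM/MEM
t=2 i2,i3:ld;xor ; pair
t=3 i4,i5:st;mulh ; pair
t=4 i6,i7:xor;or ; pair
t=5 i8,i9:sub;and ; pair
t=6 i10:or ; RAW r1
t=7 i11:st ; tail

PAIRS = 4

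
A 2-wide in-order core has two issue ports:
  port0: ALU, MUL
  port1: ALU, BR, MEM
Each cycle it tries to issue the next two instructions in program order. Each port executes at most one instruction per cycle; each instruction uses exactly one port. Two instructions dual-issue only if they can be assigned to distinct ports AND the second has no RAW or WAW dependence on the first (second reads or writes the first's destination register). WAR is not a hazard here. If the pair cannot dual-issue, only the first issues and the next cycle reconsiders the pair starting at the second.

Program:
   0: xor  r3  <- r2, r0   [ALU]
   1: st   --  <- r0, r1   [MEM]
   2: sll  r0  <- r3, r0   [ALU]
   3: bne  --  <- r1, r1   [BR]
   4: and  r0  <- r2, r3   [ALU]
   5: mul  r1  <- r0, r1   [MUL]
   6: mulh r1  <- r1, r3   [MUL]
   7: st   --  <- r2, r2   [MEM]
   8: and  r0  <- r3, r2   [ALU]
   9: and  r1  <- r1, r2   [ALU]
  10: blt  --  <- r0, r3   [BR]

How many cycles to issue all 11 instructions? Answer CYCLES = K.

c0: i0&i1 xor;st  pair
c1: i2&i3 sll;bne  pair
c2: i4 and  RAW r0
c3: i5 mul  no-port MUL/MUL
c4: i6&i7 mulh;st  pair
c5: i8&i9 and;and  pair
c6: i10 blt  tail

CYCLES = 7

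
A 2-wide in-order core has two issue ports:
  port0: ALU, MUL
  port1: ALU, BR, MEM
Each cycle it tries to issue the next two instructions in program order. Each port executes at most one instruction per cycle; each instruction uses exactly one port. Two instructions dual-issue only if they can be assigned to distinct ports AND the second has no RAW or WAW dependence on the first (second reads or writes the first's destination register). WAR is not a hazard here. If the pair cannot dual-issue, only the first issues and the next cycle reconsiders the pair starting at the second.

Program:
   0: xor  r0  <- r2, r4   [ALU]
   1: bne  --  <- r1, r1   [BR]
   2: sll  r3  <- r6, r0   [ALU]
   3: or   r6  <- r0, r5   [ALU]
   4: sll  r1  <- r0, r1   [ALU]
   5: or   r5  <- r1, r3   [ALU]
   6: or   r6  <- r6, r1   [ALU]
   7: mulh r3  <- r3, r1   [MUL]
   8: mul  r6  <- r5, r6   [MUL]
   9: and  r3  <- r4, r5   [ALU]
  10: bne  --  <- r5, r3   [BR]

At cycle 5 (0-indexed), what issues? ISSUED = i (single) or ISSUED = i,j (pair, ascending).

0. xor bne @i0+i1  | pair
1. sll or @i2+i3  | pair
2. sll @i4  | RAW r1
3. or or @i5+i6  | pair
4. mulh @i7  | no-port MUL/MUL
5. mul and @i8+i9  | pair
6. bne @i10  | tail

ISSUED = 8,9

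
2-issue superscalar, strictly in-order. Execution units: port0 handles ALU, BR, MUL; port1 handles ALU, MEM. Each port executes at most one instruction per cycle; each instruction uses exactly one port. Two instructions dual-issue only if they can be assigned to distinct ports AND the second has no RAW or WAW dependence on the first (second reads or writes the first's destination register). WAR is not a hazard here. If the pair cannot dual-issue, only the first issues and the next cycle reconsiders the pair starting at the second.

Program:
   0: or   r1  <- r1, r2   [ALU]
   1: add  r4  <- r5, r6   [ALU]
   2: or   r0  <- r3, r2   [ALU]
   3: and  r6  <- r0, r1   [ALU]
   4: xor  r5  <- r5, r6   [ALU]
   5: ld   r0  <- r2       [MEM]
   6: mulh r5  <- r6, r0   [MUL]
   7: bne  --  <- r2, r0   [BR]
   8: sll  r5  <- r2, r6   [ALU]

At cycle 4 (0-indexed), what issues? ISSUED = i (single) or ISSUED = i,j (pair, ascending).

ISSUED = 6

[0] i0,i1  or add  -- dual
[1] i2  or  -- RAW r0
[2] i3  and  -- RAW r6
[3] i4,i5  xor ld  -- dual
[4] i6  mulh  -- no-port MUL/BR
[5] i7,i8  bne sll  -- dual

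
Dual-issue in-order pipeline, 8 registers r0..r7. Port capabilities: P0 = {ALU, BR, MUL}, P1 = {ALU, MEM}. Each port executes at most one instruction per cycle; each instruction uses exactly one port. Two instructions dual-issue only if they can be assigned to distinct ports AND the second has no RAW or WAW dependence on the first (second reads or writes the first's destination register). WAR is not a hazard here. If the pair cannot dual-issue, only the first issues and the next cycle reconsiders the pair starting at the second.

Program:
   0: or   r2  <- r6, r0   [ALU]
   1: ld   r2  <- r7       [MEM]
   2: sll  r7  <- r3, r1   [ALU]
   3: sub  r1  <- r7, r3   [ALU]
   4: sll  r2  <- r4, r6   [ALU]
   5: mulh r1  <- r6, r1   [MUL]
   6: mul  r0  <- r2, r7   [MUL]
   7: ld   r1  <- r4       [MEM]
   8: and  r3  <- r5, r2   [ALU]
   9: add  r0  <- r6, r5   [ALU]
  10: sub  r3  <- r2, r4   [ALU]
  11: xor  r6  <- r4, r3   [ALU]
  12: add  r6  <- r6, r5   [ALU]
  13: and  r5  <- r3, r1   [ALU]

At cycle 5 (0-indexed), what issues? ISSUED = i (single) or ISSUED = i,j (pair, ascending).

0. or.ALU @i0  | WAW r2
1. ld.MEM+sll.ALU @i1,i2  | dual
2. sub.ALU+sll.ALU @i3,i4  | dual
3. mulh.MUL @i5  | no-port MUL/MUL
4. mul.MUL+ld.MEM @i6,i7  | dual
5. and.ALU+add.ALU @i8,i9  | dual
6. sub.ALU @i10  | RAW r3
7. xor.ALU @i11  | RAW+WAW r6
8. add.ALU+and.ALU @i12,i13  | dual

ISSUED = 8,9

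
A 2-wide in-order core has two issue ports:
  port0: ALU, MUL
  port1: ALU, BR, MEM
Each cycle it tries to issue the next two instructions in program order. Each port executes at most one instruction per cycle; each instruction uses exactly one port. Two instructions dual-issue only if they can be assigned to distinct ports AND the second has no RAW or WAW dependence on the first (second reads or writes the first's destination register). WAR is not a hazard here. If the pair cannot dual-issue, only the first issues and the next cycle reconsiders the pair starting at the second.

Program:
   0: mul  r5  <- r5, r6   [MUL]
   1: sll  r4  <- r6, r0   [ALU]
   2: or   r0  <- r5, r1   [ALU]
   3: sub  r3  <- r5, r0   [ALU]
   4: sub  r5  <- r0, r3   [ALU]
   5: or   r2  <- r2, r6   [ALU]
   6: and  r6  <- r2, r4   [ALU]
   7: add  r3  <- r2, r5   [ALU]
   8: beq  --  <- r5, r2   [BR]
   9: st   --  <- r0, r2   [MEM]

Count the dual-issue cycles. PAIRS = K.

PAIRS = 3

#0 head=0: mul/sll i0+i1 2-wide
#1 head=2: or i2 RAW r0
#2 head=3: sub i3 RAW r3
#3 head=4: sub/or i4+i5 2-wide
#4 head=6: and/add i6+i7 2-wide
#5 head=8: beq i8 no-port BR/MEM
#6 head=9: st i9 tail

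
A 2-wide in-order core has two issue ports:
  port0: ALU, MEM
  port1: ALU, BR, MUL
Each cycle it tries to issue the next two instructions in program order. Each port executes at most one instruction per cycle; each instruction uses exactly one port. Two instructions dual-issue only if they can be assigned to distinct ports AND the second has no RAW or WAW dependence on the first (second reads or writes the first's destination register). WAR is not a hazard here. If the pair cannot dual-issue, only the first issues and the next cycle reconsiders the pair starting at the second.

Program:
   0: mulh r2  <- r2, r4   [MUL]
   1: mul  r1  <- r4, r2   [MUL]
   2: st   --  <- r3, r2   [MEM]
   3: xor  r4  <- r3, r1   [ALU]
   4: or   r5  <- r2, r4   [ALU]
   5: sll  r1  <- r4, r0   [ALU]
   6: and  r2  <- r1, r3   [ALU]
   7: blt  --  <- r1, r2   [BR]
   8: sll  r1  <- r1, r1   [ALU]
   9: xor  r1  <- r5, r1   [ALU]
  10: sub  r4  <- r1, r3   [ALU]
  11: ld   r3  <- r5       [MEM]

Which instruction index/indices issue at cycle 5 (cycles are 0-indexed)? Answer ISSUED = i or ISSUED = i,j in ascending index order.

ISSUED = 7,8

0. mulh @i0  | no-port MUL/MUL
1. mul st @i1,i2  | dual
2. xor @i3  | RAW r4
3. or sll @i4,i5  | dual
4. and @i6  | RAW r2
5. blt sll @i7,i8  | dual
6. xor @i9  | RAW r1
7. sub ld @i10,i11  | dual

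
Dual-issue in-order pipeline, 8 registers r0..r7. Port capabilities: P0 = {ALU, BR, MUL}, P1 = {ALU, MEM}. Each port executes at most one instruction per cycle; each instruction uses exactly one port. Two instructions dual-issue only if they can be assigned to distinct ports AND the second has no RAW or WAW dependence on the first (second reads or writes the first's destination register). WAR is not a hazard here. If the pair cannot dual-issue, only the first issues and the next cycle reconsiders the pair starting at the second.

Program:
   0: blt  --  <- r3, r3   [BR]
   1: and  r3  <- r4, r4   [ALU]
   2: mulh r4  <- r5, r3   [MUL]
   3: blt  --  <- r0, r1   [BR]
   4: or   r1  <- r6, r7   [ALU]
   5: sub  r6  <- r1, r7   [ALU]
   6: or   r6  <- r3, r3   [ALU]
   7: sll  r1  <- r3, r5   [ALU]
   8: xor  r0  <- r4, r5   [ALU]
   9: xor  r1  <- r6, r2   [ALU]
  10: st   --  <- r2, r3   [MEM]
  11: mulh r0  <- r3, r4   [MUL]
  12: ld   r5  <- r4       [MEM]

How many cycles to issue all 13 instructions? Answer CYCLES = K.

#0 head=0: blt;and i0&i1 2-wide
#1 head=2: mulh i2 no-port MUL/BR
#2 head=3: blt;or i3&i4 2-wide
#3 head=5: sub i5 WAW r6
#4 head=6: or;sll i6&i7 2-wide
#5 head=8: xor;xor i8&i9 2-wide
#6 head=10: st;mulh i10&i11 2-wide
#7 head=12: ld i12 tail

CYCLES = 8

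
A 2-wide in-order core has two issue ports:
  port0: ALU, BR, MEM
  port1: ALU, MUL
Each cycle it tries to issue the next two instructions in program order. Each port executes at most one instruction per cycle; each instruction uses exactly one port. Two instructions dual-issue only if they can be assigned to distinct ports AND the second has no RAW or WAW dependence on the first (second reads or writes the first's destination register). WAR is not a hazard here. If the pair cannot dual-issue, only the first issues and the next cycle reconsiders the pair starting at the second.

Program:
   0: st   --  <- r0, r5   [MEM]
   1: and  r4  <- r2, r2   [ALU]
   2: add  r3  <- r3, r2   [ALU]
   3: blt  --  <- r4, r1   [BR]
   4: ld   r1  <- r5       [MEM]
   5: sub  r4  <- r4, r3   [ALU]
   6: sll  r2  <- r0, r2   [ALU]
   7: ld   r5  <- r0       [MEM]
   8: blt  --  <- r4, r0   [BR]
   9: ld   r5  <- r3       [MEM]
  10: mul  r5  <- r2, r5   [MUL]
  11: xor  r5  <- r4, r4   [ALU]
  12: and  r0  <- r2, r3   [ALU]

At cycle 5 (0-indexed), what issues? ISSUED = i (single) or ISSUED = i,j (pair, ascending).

ISSUED = 9

  cy0 -> i0&i1 (st.MEM and.ALU) pair
  cy1 -> i2&i3 (add.ALU blt.BR) pair
  cy2 -> i4&i5 (ld.MEM sub.ALU) pair
  cy3 -> i6&i7 (sll.ALU ld.MEM) pair
  cy4 -> i8 (blt.BR) no-port BR/MEM
  cy5 -> i9 (ld.MEM) RAW+WAW r5
  cy6 -> i10 (mul.MUL) WAW r5
  cy7 -> i11&i12 (xor.ALU and.ALU) pair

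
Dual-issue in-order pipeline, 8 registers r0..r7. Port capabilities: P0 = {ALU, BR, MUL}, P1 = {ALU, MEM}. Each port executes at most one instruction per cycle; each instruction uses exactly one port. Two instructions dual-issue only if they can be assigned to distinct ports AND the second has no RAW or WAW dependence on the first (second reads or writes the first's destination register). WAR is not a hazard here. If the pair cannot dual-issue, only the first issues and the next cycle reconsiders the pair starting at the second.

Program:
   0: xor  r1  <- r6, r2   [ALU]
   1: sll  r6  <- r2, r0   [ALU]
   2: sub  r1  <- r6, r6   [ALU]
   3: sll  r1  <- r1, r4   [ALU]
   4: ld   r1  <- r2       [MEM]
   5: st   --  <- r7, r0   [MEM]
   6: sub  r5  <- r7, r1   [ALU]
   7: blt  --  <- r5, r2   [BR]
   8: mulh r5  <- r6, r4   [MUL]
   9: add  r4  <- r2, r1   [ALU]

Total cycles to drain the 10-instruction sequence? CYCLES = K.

CYCLES = 7

[0] i0,i1  xor.ALU+sll.ALU  -- 2-wide
[1] i2  sub.ALU  -- RAW+WAW r1
[2] i3  sll.ALU  -- WAW r1
[3] i4  ld.MEM  -- no-port MEM/MEM
[4] i5,i6  st.MEM+sub.ALU  -- 2-wide
[5] i7  blt.BR  -- no-port BR/MUL
[6] i8,i9  mulh.MUL+add.ALU  -- 2-wide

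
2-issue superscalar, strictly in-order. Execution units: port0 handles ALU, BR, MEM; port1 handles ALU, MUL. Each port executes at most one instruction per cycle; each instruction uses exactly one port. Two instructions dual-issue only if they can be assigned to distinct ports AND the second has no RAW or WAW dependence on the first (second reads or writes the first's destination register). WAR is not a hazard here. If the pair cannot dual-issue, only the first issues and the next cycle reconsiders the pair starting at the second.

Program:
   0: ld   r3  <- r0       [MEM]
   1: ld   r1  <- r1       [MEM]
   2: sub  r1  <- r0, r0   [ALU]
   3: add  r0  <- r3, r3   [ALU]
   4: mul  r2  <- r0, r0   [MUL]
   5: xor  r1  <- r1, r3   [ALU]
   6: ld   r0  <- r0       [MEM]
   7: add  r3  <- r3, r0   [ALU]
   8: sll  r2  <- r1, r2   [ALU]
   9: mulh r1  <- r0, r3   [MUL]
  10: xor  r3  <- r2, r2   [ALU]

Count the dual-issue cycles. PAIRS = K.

#0 head=0: ld i0 no-port MEM/MEM
#1 head=1: ld i1 WAW r1
#2 head=2: sub;add i2&i3 2-wide
#3 head=4: mul;xor i4&i5 2-wide
#4 head=6: ld i6 RAW r0
#5 head=7: add;sll i7&i8 2-wide
#6 head=9: mulh;xor i9&i10 2-wide

PAIRS = 4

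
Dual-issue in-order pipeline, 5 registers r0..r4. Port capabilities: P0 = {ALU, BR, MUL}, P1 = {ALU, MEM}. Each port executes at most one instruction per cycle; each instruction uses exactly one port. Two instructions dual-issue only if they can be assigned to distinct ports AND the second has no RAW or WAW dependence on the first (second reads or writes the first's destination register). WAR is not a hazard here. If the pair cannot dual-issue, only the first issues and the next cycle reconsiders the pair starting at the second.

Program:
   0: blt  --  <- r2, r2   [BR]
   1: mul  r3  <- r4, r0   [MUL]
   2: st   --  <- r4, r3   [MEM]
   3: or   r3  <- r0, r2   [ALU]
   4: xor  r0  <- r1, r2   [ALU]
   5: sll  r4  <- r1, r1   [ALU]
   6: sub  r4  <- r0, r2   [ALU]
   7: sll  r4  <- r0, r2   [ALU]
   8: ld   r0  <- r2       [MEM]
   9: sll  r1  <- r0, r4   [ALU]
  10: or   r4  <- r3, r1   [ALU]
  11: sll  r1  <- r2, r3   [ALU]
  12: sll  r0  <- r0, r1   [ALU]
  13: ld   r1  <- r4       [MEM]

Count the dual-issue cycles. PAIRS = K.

PAIRS = 5

0. blt.BR @i0  | no-port BR/MUL
1. mul.MUL @i1  | RAW r3
2. st.MEM/or.ALU @i2+i3  | dual
3. xor.ALU/sll.ALU @i4+i5  | dual
4. sub.ALU @i6  | WAW r4
5. sll.ALU/ld.MEM @i7+i8  | dual
6. sll.ALU @i9  | RAW r1
7. or.ALU/sll.ALU @i10+i11  | dual
8. sll.ALU/ld.MEM @i12+i13  | dual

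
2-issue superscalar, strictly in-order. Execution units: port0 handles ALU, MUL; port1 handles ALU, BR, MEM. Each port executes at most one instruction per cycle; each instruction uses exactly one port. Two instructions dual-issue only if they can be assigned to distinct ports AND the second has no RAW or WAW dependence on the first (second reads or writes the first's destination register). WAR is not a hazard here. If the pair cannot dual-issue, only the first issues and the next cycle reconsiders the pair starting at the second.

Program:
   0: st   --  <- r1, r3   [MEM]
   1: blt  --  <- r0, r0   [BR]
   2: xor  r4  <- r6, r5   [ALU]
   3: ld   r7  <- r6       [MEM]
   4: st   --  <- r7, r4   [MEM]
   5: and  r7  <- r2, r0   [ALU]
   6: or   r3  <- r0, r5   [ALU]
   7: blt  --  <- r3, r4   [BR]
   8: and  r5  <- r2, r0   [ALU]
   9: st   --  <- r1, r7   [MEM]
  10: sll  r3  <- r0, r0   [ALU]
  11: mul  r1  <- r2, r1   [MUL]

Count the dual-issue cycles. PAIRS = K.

PAIRS = 4

t=0 i0:st.MEM ; no-port MEM/BR
t=1 i1&i2:blt.BR xor.ALU ; pair
t=2 i3:ld.MEM ; no-port MEM/MEM
t=3 i4&i5:st.MEM and.ALU ; pair
t=4 i6:or.ALU ; RAW r3
t=5 i7&i8:blt.BR and.ALU ; pair
t=6 i9&i10:st.MEM sll.ALU ; pair
t=7 i11:mul.MUL ; tail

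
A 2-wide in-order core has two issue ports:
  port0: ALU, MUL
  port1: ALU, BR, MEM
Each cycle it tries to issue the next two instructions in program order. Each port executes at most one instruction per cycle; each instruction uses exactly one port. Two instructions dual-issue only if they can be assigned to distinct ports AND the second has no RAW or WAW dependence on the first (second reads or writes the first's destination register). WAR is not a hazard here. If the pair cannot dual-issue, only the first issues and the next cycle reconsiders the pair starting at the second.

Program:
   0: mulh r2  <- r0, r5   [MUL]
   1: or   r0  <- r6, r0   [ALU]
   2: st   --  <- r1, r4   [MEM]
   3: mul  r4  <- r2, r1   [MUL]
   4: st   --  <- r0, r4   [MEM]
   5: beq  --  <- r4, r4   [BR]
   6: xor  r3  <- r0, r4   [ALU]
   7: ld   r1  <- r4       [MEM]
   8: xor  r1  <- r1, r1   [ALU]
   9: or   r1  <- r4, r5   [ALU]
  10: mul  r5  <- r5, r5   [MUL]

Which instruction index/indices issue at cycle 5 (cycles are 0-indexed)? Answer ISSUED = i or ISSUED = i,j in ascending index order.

ISSUED = 8

  cy0 -> i0&i1 (mulh or) 2-wide
  cy1 -> i2&i3 (st mul) 2-wide
  cy2 -> i4 (st) no-port MEM/BR
  cy3 -> i5&i6 (beq xor) 2-wide
  cy4 -> i7 (ld) RAW+WAW r1
  cy5 -> i8 (xor) WAW r1
  cy6 -> i9&i10 (or mul) 2-wide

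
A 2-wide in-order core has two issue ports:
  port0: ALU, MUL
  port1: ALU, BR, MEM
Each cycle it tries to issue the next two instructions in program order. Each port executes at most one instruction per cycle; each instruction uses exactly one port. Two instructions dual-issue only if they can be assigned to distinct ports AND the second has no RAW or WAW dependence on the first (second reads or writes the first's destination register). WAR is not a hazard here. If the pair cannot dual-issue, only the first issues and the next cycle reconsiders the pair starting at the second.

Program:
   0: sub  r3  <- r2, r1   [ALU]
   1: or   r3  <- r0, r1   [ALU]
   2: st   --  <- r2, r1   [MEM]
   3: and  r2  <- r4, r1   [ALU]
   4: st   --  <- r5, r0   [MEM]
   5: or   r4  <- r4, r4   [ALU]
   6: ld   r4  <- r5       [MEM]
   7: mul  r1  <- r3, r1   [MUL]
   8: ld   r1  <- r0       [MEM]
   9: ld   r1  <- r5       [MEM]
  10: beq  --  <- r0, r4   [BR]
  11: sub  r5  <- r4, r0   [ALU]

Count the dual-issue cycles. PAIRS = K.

  cy0 -> i0 (sub) WAW r3
  cy1 -> i1&i2 (or/st) dual
  cy2 -> i3&i4 (and/st) dual
  cy3 -> i5 (or) WAW r4
  cy4 -> i6&i7 (ld/mul) dual
  cy5 -> i8 (ld) no-port MEM/MEM
  cy6 -> i9 (ld) no-port MEM/BR
  cy7 -> i10&i11 (beq/sub) dual

PAIRS = 4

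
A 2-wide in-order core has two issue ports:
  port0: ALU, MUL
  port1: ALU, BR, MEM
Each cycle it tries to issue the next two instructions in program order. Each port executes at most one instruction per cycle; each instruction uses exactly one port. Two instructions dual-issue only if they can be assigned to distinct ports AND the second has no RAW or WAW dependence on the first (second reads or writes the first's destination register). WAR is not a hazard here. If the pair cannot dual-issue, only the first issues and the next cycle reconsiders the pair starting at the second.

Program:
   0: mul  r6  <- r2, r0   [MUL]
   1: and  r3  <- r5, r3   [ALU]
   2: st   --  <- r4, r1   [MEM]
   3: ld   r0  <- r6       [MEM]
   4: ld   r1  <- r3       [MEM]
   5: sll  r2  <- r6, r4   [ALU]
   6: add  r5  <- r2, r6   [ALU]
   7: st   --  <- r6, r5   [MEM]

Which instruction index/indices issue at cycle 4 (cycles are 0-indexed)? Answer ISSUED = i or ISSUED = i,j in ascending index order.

ISSUED = 6

t=0 i0/i1:mul;and ; dual
t=1 i2:st ; no-port MEM/MEM
t=2 i3:ld ; no-port MEM/MEM
t=3 i4/i5:ld;sll ; dual
t=4 i6:add ; RAW r5
t=5 i7:st ; tail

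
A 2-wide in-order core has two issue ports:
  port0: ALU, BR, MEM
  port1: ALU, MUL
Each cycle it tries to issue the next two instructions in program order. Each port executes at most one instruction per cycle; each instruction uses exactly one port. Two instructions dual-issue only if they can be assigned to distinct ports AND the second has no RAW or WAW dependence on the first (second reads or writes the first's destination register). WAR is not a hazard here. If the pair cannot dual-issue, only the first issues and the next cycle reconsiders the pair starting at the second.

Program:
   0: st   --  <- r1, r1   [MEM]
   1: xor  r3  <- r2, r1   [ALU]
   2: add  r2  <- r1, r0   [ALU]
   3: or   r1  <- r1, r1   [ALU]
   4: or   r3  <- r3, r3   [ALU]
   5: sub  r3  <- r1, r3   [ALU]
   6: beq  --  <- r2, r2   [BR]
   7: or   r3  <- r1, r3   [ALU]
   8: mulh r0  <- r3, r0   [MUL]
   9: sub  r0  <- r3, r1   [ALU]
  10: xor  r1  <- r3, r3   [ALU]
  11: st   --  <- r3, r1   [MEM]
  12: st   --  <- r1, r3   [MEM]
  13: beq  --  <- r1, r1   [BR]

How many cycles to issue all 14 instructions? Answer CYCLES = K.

t=0 i0,i1:st.MEM+xor.ALU ; dual
t=1 i2,i3:add.ALU+or.ALU ; dual
t=2 i4:or.ALU ; RAW+WAW r3
t=3 i5,i6:sub.ALU+beq.BR ; dual
t=4 i7:or.ALU ; RAW r3
t=5 i8:mulh.MUL ; WAW r0
t=6 i9,i10:sub.ALU+xor.ALU ; dual
t=7 i11:st.MEM ; no-port MEM/MEM
t=8 i12:st.MEM ; no-port MEM/BR
t=9 i13:beq.BR ; tail

CYCLES = 10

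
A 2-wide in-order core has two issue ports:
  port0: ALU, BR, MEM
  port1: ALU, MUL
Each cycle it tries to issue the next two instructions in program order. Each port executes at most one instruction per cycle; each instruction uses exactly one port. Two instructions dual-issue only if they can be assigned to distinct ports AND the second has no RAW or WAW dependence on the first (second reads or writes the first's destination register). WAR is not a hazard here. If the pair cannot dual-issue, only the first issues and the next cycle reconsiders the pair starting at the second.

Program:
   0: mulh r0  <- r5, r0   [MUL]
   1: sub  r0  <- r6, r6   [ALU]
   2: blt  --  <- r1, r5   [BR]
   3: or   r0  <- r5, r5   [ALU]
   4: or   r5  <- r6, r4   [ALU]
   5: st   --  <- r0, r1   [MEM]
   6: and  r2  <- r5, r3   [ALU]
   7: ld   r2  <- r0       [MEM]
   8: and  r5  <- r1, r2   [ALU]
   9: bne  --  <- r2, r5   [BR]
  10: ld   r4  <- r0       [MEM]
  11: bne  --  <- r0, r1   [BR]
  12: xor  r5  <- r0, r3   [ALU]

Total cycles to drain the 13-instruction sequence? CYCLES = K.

c0: i0 mulh.MUL  WAW r0
c1: i1+i2 sub.ALU blt.BR  pair
c2: i3+i4 or.ALU or.ALU  pair
c3: i5+i6 st.MEM and.ALU  pair
c4: i7 ld.MEM  RAW r2
c5: i8 and.ALU  RAW r5
c6: i9 bne.BR  no-port BR/MEM
c7: i10 ld.MEM  no-port MEM/BR
c8: i11+i12 bne.BR xor.ALU  pair

CYCLES = 9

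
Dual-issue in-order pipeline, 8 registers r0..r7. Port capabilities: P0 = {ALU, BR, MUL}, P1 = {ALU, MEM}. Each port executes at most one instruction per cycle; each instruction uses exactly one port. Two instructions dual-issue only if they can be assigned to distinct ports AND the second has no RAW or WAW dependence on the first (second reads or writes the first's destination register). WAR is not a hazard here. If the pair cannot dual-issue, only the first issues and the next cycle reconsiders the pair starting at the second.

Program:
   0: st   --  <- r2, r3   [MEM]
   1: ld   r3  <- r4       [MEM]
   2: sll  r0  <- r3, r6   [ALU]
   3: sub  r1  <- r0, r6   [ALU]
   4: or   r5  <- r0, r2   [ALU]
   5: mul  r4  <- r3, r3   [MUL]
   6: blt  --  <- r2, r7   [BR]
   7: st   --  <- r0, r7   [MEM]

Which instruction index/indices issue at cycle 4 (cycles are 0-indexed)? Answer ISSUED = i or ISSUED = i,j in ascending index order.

t=0 i0:st ; no-port MEM/MEM
t=1 i1:ld ; RAW r3
t=2 i2:sll ; RAW r0
t=3 i3+i4:sub;or ; dual
t=4 i5:mul ; no-port MUL/BR
t=5 i6+i7:blt;st ; dual

ISSUED = 5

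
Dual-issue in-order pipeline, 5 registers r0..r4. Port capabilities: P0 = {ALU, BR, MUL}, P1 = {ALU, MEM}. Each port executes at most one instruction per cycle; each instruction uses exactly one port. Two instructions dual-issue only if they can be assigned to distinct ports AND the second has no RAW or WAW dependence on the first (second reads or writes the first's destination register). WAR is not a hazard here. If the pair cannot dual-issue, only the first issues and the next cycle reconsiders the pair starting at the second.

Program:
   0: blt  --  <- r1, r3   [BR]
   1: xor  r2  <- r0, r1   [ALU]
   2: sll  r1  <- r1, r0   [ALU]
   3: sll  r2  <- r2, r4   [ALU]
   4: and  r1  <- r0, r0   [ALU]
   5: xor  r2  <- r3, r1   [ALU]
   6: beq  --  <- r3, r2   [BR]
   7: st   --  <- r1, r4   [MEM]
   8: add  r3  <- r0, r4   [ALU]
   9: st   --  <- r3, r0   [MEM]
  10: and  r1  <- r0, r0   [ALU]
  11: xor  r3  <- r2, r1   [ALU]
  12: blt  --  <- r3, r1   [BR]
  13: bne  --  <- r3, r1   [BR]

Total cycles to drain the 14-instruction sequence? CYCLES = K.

CYCLES = 10

  cy0 -> i0,i1 (blt.BR/xor.ALU) dual
  cy1 -> i2,i3 (sll.ALU/sll.ALU) dual
  cy2 -> i4 (and.ALU) RAW r1
  cy3 -> i5 (xor.ALU) RAW r2
  cy4 -> i6,i7 (beq.BR/st.MEM) dual
  cy5 -> i8 (add.ALU) RAW r3
  cy6 -> i9,i10 (st.MEM/and.ALU) dual
  cy7 -> i11 (xor.ALU) RAW r3
  cy8 -> i12 (blt.BR) no-port BR/BR
  cy9 -> i13 (bne.BR) tail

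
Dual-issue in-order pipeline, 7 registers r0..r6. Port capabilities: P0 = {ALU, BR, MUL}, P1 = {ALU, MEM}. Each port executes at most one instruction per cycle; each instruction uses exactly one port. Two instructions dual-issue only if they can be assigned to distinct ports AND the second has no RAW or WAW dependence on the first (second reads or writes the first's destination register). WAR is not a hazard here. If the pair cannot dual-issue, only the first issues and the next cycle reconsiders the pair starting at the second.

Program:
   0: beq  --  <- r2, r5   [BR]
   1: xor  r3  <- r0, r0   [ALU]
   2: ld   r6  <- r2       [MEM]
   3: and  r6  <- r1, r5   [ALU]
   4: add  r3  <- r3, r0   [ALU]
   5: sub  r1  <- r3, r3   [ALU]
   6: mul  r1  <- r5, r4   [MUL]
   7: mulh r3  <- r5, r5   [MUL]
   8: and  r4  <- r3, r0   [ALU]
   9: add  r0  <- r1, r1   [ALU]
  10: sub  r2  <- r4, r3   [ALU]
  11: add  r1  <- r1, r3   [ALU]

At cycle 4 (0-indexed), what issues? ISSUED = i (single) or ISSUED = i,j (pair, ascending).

  cy0 -> i0&i1 (beq xor) dual
  cy1 -> i2 (ld) WAW r6
  cy2 -> i3&i4 (and add) dual
  cy3 -> i5 (sub) WAW r1
  cy4 -> i6 (mul) no-port MUL/MUL
  cy5 -> i7 (mulh) RAW r3
  cy6 -> i8&i9 (and add) dual
  cy7 -> i10&i11 (sub add) dual

ISSUED = 6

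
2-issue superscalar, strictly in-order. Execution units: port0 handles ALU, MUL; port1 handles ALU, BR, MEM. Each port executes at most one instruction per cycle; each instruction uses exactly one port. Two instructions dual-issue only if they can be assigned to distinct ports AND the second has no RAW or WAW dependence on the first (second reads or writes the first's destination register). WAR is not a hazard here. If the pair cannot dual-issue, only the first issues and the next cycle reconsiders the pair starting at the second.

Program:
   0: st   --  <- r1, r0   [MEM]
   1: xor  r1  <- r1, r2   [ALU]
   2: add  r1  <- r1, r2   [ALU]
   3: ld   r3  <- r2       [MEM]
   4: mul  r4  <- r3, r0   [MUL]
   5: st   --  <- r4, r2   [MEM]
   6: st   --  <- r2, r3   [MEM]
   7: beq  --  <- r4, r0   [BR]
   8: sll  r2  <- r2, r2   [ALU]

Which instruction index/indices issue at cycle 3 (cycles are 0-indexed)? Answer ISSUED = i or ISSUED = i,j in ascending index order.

ISSUED = 5

0. st.MEM;xor.ALU @i0&i1  | dual
1. add.ALU;ld.MEM @i2&i3  | dual
2. mul.MUL @i4  | RAW r4
3. st.MEM @i5  | no-port MEM/MEM
4. st.MEM @i6  | no-port MEM/BR
5. beq.BR;sll.ALU @i7&i8  | dual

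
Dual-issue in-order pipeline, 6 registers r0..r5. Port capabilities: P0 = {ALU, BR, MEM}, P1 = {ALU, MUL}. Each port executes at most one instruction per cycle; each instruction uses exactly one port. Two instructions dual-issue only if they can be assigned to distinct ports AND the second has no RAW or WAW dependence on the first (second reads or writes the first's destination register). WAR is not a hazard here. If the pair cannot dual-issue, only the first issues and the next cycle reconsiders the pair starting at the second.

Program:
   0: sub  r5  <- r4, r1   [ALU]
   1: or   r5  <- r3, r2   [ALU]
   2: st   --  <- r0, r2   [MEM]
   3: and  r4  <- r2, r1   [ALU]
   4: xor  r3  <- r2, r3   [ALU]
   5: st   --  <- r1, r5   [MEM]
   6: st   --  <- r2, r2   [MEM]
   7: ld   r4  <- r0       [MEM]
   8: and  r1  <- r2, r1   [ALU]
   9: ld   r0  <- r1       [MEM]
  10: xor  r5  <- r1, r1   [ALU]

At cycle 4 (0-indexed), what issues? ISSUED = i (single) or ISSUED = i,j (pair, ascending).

ISSUED = 6

0. sub @i0  | WAW r5
1. or st @i1&i2  | dual
2. and xor @i3&i4  | dual
3. st @i5  | no-port MEM/MEM
4. st @i6  | no-port MEM/MEM
5. ld and @i7&i8  | dual
6. ld xor @i9&i10  | dual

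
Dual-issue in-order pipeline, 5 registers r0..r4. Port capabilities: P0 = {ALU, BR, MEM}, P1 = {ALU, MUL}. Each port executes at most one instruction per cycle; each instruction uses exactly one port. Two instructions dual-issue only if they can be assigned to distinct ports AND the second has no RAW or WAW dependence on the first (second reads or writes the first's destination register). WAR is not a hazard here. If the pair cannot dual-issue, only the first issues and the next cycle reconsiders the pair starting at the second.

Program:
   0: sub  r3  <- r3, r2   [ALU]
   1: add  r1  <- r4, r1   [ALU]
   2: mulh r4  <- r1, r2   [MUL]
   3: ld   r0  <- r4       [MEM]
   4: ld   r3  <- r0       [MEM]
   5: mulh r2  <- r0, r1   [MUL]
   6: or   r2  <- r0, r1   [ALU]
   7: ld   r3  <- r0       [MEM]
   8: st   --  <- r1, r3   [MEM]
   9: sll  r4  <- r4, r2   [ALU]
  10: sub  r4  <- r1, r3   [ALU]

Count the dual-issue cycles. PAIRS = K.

[0] i0,i1  sub.ALU add.ALU  -- dual
[1] i2  mulh.MUL  -- RAW r4
[2] i3  ld.MEM  -- no-port MEM/MEM
[3] i4,i5  ld.MEM mulh.MUL  -- dual
[4] i6,i7  or.ALU ld.MEM  -- dual
[5] i8,i9  st.MEM sll.ALU  -- dual
[6] i10  sub.ALU  -- tail

PAIRS = 4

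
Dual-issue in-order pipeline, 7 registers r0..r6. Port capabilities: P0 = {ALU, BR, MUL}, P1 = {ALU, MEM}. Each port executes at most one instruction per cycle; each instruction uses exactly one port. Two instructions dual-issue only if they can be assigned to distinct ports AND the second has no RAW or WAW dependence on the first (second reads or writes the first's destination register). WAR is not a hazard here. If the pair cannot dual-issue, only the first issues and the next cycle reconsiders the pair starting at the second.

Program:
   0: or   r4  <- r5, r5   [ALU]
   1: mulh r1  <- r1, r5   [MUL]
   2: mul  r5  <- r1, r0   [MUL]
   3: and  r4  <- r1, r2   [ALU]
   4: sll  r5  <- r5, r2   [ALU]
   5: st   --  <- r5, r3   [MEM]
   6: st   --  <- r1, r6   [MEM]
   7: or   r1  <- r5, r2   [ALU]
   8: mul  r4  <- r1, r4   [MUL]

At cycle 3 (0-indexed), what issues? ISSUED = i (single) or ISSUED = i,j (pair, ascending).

#0 head=0: or/mulh i0,i1 dual
#1 head=2: mul/and i2,i3 dual
#2 head=4: sll i4 RAW r5
#3 head=5: st i5 no-port MEM/MEM
#4 head=6: st/or i6,i7 dual
#5 head=8: mul i8 tail

ISSUED = 5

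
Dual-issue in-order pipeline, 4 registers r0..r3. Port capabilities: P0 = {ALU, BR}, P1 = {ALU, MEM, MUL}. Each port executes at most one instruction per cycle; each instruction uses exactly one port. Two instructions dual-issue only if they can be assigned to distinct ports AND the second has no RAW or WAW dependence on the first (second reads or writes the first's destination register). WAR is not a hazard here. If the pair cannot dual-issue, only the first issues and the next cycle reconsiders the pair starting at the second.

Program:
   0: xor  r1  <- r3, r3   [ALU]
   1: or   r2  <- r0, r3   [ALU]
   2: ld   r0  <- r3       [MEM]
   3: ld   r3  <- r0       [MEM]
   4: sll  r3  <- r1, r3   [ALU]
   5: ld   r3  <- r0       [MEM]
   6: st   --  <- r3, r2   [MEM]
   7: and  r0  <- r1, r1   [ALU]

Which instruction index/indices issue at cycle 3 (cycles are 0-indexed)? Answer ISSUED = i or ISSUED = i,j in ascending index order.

ISSUED = 4

[0] i0+i1  xor/or  -- pair
[1] i2  ld  -- no-port MEM/MEM
[2] i3  ld  -- RAW+WAW r3
[3] i4  sll  -- WAW r3
[4] i5  ld  -- no-port MEM/MEM
[5] i6+i7  st/and  -- pair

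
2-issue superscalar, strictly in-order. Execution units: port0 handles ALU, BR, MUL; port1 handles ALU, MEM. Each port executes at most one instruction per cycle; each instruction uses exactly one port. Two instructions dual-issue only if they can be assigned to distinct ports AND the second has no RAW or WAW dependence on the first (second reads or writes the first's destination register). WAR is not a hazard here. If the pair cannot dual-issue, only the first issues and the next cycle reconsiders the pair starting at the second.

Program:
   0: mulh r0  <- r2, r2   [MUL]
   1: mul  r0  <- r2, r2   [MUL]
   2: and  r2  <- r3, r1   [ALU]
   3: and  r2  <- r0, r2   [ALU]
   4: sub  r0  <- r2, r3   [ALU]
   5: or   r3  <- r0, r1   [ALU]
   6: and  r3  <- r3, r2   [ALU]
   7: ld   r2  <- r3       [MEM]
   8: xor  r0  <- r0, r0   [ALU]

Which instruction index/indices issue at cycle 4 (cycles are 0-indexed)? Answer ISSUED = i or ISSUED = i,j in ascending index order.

ISSUED = 5

c0: i0 mulh.MUL  no-port MUL/MUL
c1: i1/i2 mul.MUL+and.ALU  pair
c2: i3 and.ALU  RAW r2
c3: i4 sub.ALU  RAW r0
c4: i5 or.ALU  RAW+WAW r3
c5: i6 and.ALU  RAW r3
c6: i7/i8 ld.MEM+xor.ALU  pair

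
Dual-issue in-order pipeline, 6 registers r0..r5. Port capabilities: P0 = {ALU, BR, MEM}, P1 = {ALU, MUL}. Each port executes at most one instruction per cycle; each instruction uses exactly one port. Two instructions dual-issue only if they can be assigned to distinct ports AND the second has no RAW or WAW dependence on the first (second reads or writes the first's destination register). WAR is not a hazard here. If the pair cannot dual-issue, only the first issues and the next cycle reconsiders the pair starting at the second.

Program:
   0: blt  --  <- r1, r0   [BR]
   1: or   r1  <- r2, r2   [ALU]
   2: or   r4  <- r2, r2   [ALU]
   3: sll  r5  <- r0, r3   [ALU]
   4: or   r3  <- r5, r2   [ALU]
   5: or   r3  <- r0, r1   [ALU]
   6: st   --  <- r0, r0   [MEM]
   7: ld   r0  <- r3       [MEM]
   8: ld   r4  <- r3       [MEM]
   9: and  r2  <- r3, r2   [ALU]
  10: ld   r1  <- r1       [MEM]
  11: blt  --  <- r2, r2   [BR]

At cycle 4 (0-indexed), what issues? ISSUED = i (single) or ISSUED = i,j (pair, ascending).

c0: i0+i1 blt or  pair
c1: i2+i3 or sll  pair
c2: i4 or  WAW r3
c3: i5+i6 or st  pair
c4: i7 ld  no-port MEM/MEM
c5: i8+i9 ld and  pair
c6: i10 ld  no-port MEM/BR
c7: i11 blt  tail

ISSUED = 7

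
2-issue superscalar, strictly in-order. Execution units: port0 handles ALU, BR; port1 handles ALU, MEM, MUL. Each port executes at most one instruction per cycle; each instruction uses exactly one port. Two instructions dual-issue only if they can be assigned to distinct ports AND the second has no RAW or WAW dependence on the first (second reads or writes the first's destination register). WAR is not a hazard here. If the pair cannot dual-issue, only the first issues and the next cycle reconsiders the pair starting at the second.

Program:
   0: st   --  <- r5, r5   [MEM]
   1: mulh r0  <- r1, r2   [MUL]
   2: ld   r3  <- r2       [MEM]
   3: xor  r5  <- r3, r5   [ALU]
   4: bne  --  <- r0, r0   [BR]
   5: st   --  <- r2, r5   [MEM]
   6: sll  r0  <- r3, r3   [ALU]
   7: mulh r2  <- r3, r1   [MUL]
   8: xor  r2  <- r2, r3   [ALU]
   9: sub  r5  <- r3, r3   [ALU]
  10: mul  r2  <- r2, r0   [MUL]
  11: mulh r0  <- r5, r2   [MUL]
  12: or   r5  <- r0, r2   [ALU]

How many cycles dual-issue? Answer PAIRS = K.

0. st.MEM @i0  | no-port MEM/MUL
1. mulh.MUL @i1  | no-port MUL/MEM
2. ld.MEM @i2  | RAW r3
3. xor.ALU+bne.BR @i3+i4  | pair
4. st.MEM+sll.ALU @i5+i6  | pair
5. mulh.MUL @i7  | RAW+WAW r2
6. xor.ALU+sub.ALU @i8+i9  | pair
7. mul.MUL @i10  | no-port MUL/MUL
8. mulh.MUL @i11  | RAW r0
9. or.ALU @i12  | tail

PAIRS = 3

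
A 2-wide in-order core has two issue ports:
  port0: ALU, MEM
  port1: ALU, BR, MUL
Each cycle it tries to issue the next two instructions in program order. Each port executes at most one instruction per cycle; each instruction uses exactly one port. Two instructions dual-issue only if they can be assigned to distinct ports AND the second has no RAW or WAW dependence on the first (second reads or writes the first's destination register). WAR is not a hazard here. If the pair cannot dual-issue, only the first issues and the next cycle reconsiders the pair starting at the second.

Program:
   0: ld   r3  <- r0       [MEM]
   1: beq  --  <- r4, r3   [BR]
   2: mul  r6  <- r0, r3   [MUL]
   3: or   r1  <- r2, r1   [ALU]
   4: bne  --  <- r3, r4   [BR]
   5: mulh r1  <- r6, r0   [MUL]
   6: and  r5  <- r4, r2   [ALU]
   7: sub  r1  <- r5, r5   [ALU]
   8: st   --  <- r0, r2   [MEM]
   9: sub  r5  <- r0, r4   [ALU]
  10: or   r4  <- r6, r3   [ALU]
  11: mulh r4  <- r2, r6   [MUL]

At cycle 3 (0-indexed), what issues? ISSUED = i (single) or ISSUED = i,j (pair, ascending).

c0: i0 ld.MEM  RAW r3
c1: i1 beq.BR  no-port BR/MUL
c2: i2+i3 mul.MUL/or.ALU  pair
c3: i4 bne.BR  no-port BR/MUL
c4: i5+i6 mulh.MUL/and.ALU  pair
c5: i7+i8 sub.ALU/st.MEM  pair
c6: i9+i10 sub.ALU/or.ALU  pair
c7: i11 mulh.MUL  tail

ISSUED = 4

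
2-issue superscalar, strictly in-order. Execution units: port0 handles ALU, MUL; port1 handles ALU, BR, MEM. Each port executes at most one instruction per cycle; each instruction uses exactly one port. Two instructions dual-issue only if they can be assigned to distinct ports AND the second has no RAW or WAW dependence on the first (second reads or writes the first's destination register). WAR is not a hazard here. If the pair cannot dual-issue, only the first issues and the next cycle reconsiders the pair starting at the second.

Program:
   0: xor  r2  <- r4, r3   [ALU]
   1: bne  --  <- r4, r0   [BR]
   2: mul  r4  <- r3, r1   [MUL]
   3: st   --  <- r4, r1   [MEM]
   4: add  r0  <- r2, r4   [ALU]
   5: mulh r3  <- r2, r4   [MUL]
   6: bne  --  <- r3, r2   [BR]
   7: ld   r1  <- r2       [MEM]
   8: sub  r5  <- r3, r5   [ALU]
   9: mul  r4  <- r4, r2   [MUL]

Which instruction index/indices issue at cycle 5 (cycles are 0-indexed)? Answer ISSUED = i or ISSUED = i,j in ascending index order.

ISSUED = 7,8

t=0 i0,i1:xor.ALU bne.BR ; 2-wide
t=1 i2:mul.MUL ; RAW r4
t=2 i3,i4:st.MEM add.ALU ; 2-wide
t=3 i5:mulh.MUL ; RAW r3
t=4 i6:bne.BR ; no-port BR/MEM
t=5 i7,i8:ld.MEM sub.ALU ; 2-wide
t=6 i9:mul.MUL ; tail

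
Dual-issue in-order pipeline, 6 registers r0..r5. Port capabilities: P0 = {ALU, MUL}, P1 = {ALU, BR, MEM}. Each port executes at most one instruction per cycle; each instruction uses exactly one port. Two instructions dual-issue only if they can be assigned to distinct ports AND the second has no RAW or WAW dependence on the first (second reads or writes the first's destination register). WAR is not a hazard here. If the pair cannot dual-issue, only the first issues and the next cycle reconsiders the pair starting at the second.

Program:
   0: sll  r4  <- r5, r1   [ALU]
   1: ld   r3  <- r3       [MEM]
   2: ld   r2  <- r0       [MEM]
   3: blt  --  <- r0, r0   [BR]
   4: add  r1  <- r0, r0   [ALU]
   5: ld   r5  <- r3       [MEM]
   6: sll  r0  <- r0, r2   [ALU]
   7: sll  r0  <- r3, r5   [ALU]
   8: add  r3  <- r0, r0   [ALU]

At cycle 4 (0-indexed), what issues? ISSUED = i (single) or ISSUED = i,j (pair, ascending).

ISSUED = 7

0. sll ld @i0,i1  | dual
1. ld @i2  | no-port MEM/BR
2. blt add @i3,i4  | dual
3. ld sll @i5,i6  | dual
4. sll @i7  | RAW r0
5. add @i8  | tail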